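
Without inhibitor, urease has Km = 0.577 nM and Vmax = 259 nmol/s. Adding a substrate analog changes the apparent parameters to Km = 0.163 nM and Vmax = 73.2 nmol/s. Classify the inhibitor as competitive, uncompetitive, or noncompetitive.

Both Km and Vmax decrease by the same factor (~3.54-fold) — characteristic of uncompetitive inhibition.

uncompetitive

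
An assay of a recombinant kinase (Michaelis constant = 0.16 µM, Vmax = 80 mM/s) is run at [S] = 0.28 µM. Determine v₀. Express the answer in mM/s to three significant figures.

v = Vmax·[S]/(Km + [S]) = 80 × 0.28 / (0.16 + 0.28)
  = 22.40 / 0.4400 = 50.9 mM/s.

50.9 mM/s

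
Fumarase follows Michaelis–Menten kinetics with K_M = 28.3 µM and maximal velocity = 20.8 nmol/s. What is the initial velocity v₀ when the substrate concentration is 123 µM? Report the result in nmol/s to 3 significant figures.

v = Vmax·[S]/(Km + [S]) = 20.8 × 123 / (28.3 + 123)
  = 2558 / 151.3 = 16.9 nmol/s.

16.9 nmol/s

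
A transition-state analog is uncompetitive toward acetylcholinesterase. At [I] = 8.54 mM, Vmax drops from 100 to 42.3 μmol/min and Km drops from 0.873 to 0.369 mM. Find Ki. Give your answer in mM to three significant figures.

Uncompetitive: Vmax,app = Vmax/α (and Km,app = Km/α) with α = 1 + [I]/Ki.
α = Vmax/Vmax,app = 100/42.3 = 2.364.
Since α = 1 + [I]/Ki, [I]/Ki = 2.364 − 1 = 1.364 and Ki = 8.54/1.364 = 6.26 mM.

6.26 mM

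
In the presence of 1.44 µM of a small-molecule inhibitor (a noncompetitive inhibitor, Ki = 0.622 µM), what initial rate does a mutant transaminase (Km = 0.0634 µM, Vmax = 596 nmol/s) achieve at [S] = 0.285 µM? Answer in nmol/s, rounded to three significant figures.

With α = 1 + [I]/Ki = 1 + 1.44/0.622 = 3.315, the noncompetitive rate law is v = (Vmax/α)·[S] / (Km + [S]).
v = (596/3.315)×0.285 / (0.0634 + 0.285) = 51.24/0.3484 = 147 nmol/s.

147 nmol/s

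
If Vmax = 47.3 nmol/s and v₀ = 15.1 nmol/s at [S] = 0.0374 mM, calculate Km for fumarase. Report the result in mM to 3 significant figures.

From v = Vmax[S]/(Km+[S]), Km = [S](Vmax − v)/v.
Km = 0.0374 × (47.3 − 15.1) / 15.1 = 1.204/15.1 = 0.0798 mM.

0.0798 mM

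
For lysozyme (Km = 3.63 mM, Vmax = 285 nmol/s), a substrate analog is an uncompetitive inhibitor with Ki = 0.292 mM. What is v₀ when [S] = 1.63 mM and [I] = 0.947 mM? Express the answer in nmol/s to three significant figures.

44.0 nmol/s

α = 1 + [I]/Ki = 1 + 0.947/0.292 = 4.243.
For an uncompetitive inhibitor, both parameters are divided by α, giving Vmax/α and Km/α: Km,app = 0.855 mM, Vmax,app = 67.2 nmol/s.
v = Vmax,app·[S]/(Km,app + [S]) = 67.2 × 1.63/(0.855 + 1.63) = 44.0 nmol/s.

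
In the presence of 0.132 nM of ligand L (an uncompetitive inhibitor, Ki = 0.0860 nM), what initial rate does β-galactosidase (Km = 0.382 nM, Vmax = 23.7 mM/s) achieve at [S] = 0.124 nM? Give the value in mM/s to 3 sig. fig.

4.22 mM/s

α = 1 + [I]/Ki = 1 + 0.132/0.0860 = 2.535.
For an uncompetitive inhibitor, both parameters are divided by α, giving Vmax/α and Km/α: Km,app = 0.151 nM, Vmax,app = 9.35 mM/s.
v = Vmax,app·[S]/(Km,app + [S]) = 9.35 × 0.124/(0.151 + 0.124) = 4.22 mM/s.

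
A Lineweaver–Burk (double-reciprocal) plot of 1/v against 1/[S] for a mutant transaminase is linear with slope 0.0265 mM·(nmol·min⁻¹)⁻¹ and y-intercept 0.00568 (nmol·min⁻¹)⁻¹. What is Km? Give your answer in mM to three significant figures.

y-intercept = 1/Vmax ⇒ Vmax = 176 nmol·min⁻¹; slope = Km/Vmax ⇒ Km = slope × Vmax.
Km = 0.0265 × 176 = 4.67 mM.

4.67 mM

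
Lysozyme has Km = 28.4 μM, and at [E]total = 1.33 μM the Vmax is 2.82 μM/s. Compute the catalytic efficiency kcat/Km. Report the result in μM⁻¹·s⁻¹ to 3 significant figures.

kcat = Vmax/[E]total = 2.82/1.33 = 2.12 s⁻¹.
kcat/Km = 2.12/28.4 = 0.0747 μM⁻¹·s⁻¹.

0.0747 μM⁻¹·s⁻¹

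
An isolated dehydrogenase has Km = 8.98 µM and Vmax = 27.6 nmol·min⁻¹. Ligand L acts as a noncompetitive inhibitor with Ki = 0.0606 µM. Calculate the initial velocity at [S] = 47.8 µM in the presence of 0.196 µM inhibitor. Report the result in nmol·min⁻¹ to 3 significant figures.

5.49 nmol·min⁻¹

α = 1 + [I]/Ki = 1 + 0.196/0.0606 = 4.234.
For a noncompetitive inhibitor, Vmax is reduced to Vmax/α while Km is unchanged: Km,app = 8.98 µM, Vmax,app = 6.52 nmol·min⁻¹.
v = Vmax,app·[S]/(Km,app + [S]) = 6.52 × 47.8/(8.98 + 47.8) = 5.49 nmol·min⁻¹.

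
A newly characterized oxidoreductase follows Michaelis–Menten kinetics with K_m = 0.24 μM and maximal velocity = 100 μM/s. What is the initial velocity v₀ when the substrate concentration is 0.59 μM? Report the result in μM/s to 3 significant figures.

[S]/(Km+[S]) = 0.59/0.8300 = 0.7108, the fractional saturation.
v = 0.7108 × Vmax = 0.7108 × 100 = 71.1 μM/s.

71.1 μM/s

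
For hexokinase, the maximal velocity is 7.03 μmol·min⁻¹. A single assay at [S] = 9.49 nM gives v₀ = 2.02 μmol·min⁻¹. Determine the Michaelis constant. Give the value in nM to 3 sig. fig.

23.5 nM

v/Vmax = 2.02/7.03 = 0.2873 = [S]/(Km+[S]).
So Km + [S] = [S]/0.2873 = 33.03 nM, giving Km = 33.03 − 9.49 = 23.5 nM.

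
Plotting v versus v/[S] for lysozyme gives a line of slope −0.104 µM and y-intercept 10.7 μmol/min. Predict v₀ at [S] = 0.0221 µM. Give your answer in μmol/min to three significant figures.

1.88 μmol/min

In the Eadie–Hofstee form v = Vmax − Km·(v/[S]), the slope is −Km and the intercept is Vmax, so Km = 0.104 µM and Vmax = 10.7 μmol/min.
v = 10.7 × 0.0221/(0.104 + 0.0221) = 1.88 μmol/min.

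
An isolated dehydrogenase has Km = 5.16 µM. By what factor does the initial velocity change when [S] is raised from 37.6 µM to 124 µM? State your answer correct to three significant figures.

The fractional saturations are [S]/(Km+[S]) = 37.6/42.76 = 0.8793 and 124/129.2 = 0.9600.
v₂/v₁ is just their ratio: 0.9600/0.8793 = 1.09.

1.09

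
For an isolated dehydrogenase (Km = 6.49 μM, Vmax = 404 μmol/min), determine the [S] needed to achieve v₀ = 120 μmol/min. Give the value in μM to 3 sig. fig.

Rearranging v = Vmax[S]/(Km+[S]) gives [S] = Km·v/(Vmax − v).
[S] = 6.49 × 120 / (404 − 120) = 778.8/284.0 = 2.74 μM.

2.74 μM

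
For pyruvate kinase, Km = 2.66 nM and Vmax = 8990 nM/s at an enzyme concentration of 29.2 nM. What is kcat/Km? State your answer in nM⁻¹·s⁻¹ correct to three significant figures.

kcat = Vmax/[E]total = 8990/29.2 = 308 s⁻¹.
kcat/Km = 308/2.66 = 116 nM⁻¹·s⁻¹.

116 nM⁻¹·s⁻¹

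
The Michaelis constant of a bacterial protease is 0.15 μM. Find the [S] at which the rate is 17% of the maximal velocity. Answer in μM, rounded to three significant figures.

0.0307 μM

v/Vmax = [S]/(Km+[S]) = 0.17, so [S] = Km·0.17/(1 − 0.17) = 0.15 × 0.2048.
[S] = 0.0307 μM.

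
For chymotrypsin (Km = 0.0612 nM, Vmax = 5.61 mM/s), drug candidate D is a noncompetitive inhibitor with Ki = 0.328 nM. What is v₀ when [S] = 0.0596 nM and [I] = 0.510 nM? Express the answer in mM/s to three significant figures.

1.08 mM/s

With α = 1 + [I]/Ki = 1 + 0.510/0.328 = 2.555, the noncompetitive rate law is v = (Vmax/α)·[S] / (Km + [S]).
v = (5.61/2.555)×0.0596 / (0.0612 + 0.0596) = 0.1309/0.1208 = 1.08 mM/s.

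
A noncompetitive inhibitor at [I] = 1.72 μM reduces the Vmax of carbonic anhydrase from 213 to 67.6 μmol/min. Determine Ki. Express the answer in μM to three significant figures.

Noncompetitive: Vmax,app = Vmax/α with α = 1 + [I]/Ki.
α = Vmax/Vmax,app = 213/67.6 = 3.151.
Ki = [I]/(α − 1) = 1.72/2.151 = 0.800 μM.

0.800 μM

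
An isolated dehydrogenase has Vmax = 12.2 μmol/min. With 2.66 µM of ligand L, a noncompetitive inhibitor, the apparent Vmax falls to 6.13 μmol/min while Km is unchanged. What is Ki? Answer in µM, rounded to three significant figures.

2.69 µM

Noncompetitive: Vmax,app = Vmax/α with α = 1 + [I]/Ki.
α = Vmax/Vmax,app = 12.2/6.13 = 1.990.
Since α = 1 + [I]/Ki, [I]/Ki = 1.990 − 1 = 0.9902 and Ki = 2.66/0.9902 = 2.69 µM.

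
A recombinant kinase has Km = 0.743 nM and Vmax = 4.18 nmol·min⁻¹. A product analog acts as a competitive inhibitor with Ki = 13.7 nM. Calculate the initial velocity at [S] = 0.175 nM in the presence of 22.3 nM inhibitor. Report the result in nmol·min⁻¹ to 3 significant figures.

0.344 nmol·min⁻¹

α = 1 + [I]/Ki = 1 + 22.3/13.7 = 2.628.
For a competitive inhibitor, Vmax is unchanged and the apparent Km becomes α·Km: Km,app = 1.95 nM, Vmax,app = 4.18 nmol·min⁻¹.
v = Vmax,app·[S]/(Km,app + [S]) = 4.18 × 0.175/(1.95 + 0.175) = 0.344 nmol·min⁻¹.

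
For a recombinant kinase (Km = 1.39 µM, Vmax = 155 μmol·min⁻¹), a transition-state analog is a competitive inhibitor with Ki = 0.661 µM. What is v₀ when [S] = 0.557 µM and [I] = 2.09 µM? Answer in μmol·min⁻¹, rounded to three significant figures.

13.6 μmol·min⁻¹

With α = 1 + [I]/Ki = 1 + 2.09/0.661 = 4.162, the competitive rate law is v = Vmax[S] / (αKm + [S]).
v = 155×0.557 / (4.162×1.39 + 0.557) = 86.34/6.342 = 13.6 μmol·min⁻¹.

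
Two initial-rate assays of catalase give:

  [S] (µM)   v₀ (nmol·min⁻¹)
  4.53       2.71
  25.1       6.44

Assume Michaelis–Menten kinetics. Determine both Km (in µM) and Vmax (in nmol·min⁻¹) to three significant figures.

In reciprocal form, 1/v = (Km/Vmax)·(1/[S]) + 1/Vmax. The two points give (1/[S], 1/v) = (0.2208, 0.3690) and (0.03984, 0.1553).
Slope = (0.3690 − 0.1553)/(0.2208 − 0.03984) = 1.181; intercept = 0.3690 − 1.181×0.2208 = 0.1082.
Vmax = 1/intercept = 9.24 nmol·min⁻¹; Km = slope × Vmax = 1.181 × 9.24 = 10.9 µM.

Km = 10.9 µM; Vmax = 9.24 nmol·min⁻¹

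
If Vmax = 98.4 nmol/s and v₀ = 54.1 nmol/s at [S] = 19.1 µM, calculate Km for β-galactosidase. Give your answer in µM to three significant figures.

15.6 µM

From v = Vmax[S]/(Km+[S]), Km = [S](Vmax − v)/v.
Km = 19.1 × (98.4 − 54.1) / 54.1 = 846.1/54.1 = 15.6 µM.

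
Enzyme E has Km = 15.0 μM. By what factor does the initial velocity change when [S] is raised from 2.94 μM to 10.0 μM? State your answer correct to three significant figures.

2.44

The fractional saturations are [S]/(Km+[S]) = 2.94/17.94 = 0.1639 and 10.0/25.00 = 0.4000.
v₂/v₁ is just their ratio: 0.4000/0.1639 = 2.44.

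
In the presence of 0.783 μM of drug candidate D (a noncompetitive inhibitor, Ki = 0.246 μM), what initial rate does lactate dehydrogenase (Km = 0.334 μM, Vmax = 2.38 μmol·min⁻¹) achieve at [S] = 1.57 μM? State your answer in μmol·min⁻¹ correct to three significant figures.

α = 1 + [I]/Ki = 1 + 0.783/0.246 = 4.183.
For a noncompetitive inhibitor, Vmax is reduced to Vmax/α while Km is unchanged: Km,app = 0.334 μM, Vmax,app = 0.569 μmol·min⁻¹.
v = Vmax,app·[S]/(Km,app + [S]) = 0.569 × 1.57/(0.334 + 1.57) = 0.469 μmol·min⁻¹.

0.469 μmol·min⁻¹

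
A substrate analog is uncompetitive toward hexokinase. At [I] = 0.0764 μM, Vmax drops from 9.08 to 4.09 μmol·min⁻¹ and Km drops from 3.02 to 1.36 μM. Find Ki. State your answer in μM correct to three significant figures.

Uncompetitive: Vmax,app = Vmax/α (and Km,app = Km/α) with α = 1 + [I]/Ki.
α = Vmax/Vmax,app = 9.08/4.09 = 2.220.
Ki = [I]/(α − 1) = 0.0764/1.220 = 0.0626 μM.

0.0626 μM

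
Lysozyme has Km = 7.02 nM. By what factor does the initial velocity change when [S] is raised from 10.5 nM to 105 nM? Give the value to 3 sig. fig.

1.56

The fractional saturations are [S]/(Km+[S]) = 10.5/17.52 = 0.5993 and 105/112.0 = 0.9373.
v₂/v₁ is just their ratio: 0.9373/0.5993 = 1.56.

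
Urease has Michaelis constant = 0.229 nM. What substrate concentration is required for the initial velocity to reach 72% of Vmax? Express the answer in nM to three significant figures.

v/Vmax = [S]/(Km+[S]) = 0.72, so [S] = Km·0.72/(1 − 0.72) = 0.229 × 2.571.
[S] = 0.589 nM.

0.589 nM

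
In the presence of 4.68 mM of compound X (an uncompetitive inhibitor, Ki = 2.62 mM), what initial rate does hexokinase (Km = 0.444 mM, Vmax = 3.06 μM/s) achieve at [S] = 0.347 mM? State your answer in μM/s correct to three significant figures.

0.753 μM/s

α = 1 + [I]/Ki = 1 + 4.68/2.62 = 2.786.
For an uncompetitive inhibitor, both parameters are divided by α, giving Vmax/α and Km/α: Km,app = 0.159 mM, Vmax,app = 1.10 μM/s.
v = Vmax,app·[S]/(Km,app + [S]) = 1.10 × 0.347/(0.159 + 0.347) = 0.753 μM/s.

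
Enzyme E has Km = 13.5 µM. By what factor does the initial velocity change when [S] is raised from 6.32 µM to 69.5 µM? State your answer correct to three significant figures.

The fractional saturations are [S]/(Km+[S]) = 6.32/19.82 = 0.3189 and 69.5/83.00 = 0.8373.
v₂/v₁ is just their ratio: 0.8373/0.3189 = 2.63.

2.63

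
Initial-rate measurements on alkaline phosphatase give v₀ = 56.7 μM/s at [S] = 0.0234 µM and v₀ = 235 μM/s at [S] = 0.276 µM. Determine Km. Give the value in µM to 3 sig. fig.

In reciprocal form, 1/v = (Km/Vmax)·(1/[S]) + 1/Vmax. The two points give (1/[S], 1/v) = (42.74, 0.01764) and (3.623, 0.004255).
Slope = (0.01764 − 0.004255)/(42.74 − 3.623) = 0.0003421; intercept = 0.01764 − 0.0003421×42.74 = 0.003016.
Vmax = 1/intercept = 332 μM/s; Km = slope × Vmax = 0.0003421 × 332 = 0.113 µM.

0.113 µM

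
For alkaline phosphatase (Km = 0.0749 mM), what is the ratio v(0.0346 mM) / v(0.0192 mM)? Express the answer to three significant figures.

Since Vmax cancels, v₂/v₁ = [S]₂(Km+[S]₁) / [S]₁(Km+[S]₂).
= 0.0346×(0.0749+0.0192) / (0.0192×(0.0749+0.0346)) = 0.003256/0.002102 = 1.55.

1.55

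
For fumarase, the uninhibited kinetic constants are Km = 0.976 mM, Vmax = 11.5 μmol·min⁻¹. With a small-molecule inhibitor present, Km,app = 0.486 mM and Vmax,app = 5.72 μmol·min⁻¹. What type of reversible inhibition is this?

Both Km and Vmax decrease by the same factor (~2.01-fold) — characteristic of uncompetitive inhibition.

uncompetitive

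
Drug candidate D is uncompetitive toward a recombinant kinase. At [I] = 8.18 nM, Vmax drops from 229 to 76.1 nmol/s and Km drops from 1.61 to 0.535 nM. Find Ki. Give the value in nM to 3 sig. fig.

4.07 nM

Uncompetitive: Vmax,app = Vmax/α (and Km,app = Km/α) with α = 1 + [I]/Ki.
α = Vmax/Vmax,app = 229/76.1 = 3.009.
Since α = 1 + [I]/Ki, [I]/Ki = 3.009 − 1 = 2.009 and Ki = 8.18/2.009 = 4.07 nM.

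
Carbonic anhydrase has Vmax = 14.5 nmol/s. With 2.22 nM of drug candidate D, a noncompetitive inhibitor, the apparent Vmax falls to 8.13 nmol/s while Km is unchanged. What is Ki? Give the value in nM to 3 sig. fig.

2.83 nM

Noncompetitive: Vmax,app = Vmax/α with α = 1 + [I]/Ki.
α = Vmax/Vmax,app = 14.5/8.13 = 1.784.
Ki = [I]/(α − 1) = 2.22/0.7835 = 2.83 nM.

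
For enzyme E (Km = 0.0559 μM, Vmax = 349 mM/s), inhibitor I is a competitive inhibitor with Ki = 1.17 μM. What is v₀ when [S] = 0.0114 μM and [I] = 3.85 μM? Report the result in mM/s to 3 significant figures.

15.8 mM/s

α = 1 + [I]/Ki = 1 + 3.85/1.17 = 4.291.
For a competitive inhibitor, Vmax is unchanged and the apparent Km becomes α·Km: Km,app = 0.240 μM, Vmax,app = 349 mM/s.
v = Vmax,app·[S]/(Km,app + [S]) = 349 × 0.0114/(0.240 + 0.0114) = 15.8 mM/s.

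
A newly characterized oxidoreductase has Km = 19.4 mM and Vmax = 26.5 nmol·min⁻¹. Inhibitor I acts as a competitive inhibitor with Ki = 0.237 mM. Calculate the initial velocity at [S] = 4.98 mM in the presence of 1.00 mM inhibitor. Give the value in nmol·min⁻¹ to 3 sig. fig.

With α = 1 + [I]/Ki = 1 + 1.00/0.237 = 5.219, the competitive rate law is v = Vmax[S] / (αKm + [S]).
v = 26.5×4.98 / (5.219×19.4 + 4.98) = 132.0/106.2 = 1.24 nmol·min⁻¹.

1.24 nmol·min⁻¹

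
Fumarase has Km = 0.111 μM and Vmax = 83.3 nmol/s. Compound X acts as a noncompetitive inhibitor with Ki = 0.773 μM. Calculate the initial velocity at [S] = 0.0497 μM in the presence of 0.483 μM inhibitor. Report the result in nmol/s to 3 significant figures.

15.9 nmol/s

With α = 1 + [I]/Ki = 1 + 0.483/0.773 = 1.625, the noncompetitive rate law is v = (Vmax/α)·[S] / (Km + [S]).
v = (83.3/1.625)×0.0497 / (0.111 + 0.0497) = 2.548/0.1607 = 15.9 nmol/s.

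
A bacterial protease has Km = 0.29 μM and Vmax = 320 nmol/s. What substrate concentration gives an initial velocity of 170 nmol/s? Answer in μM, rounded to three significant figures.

0.329 μM

The required fractional saturation is v/Vmax = 170/320 = 0.5312.
Then [S]/(Km+[S]) = 0.5312 ⇒ [S] = 0.29 × 0.5312/(1 − 0.5312) = 0.329 μM.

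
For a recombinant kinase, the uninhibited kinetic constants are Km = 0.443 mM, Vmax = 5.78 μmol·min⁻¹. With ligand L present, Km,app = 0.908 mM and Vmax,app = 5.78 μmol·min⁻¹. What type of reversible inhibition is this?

competitive

Km increases (0.443 → 0.908 mM) while Vmax is unchanged — the hallmark of competitive inhibition.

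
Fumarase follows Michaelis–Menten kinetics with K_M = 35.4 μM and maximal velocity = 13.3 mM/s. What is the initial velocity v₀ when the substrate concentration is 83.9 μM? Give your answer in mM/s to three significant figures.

9.35 mM/s

v = Vmax·[S]/(Km + [S]) = 13.3 × 83.9 / (35.4 + 83.9)
  = 1116 / 119.3 = 9.35 mM/s.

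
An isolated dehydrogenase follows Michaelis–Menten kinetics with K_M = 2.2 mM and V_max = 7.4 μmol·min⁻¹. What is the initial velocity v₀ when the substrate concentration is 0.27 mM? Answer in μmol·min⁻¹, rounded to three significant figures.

v = Vmax·[S]/(Km + [S]) = 7.4 × 0.27 / (2.2 + 0.27)
  = 1.998 / 2.470 = 0.809 μmol·min⁻¹.

0.809 μmol·min⁻¹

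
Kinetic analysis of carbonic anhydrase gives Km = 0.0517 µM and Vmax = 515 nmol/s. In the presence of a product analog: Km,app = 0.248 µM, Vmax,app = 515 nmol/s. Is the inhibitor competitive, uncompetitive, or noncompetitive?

competitive

Km increases (0.0517 → 0.248 µM) while Vmax is unchanged — the hallmark of competitive inhibition.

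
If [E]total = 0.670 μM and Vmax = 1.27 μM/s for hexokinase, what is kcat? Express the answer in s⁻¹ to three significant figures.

kcat = Vmax/[E]total = 1.27 μM/s / 0.670 μM = 1.90 s⁻¹.

1.90 s⁻¹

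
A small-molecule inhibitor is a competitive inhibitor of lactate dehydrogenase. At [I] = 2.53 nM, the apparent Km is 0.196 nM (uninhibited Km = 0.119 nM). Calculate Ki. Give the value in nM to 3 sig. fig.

3.91 nM

Competitive: Km,app = α·Km with α = 1 + [I]/Ki.
α = Km,app/Km = 0.196/0.119 = 1.647.
Ki = [I]/(α − 1) = 2.53/0.6471 = 3.91 nM.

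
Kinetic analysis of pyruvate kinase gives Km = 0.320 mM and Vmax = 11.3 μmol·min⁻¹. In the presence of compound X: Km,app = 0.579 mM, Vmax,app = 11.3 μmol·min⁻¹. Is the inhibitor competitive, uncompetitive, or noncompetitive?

competitive

Km increases (0.320 → 0.579 mM) while Vmax is unchanged — the hallmark of competitive inhibition.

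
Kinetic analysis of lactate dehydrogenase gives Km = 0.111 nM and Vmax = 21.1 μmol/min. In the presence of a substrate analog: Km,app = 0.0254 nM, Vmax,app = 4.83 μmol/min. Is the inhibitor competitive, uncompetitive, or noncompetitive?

Both Km and Vmax decrease by the same factor (~4.37-fold) — characteristic of uncompetitive inhibition.

uncompetitive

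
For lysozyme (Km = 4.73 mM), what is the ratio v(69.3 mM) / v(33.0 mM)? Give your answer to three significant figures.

1.07

Since Vmax cancels, v₂/v₁ = [S]₂(Km+[S]₁) / [S]₁(Km+[S]₂).
= 69.3×(4.73+33.0) / (33.0×(4.73+69.3)) = 2615/2443 = 1.07.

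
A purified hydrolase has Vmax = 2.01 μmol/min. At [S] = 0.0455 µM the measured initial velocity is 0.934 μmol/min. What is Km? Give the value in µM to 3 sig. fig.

0.0524 µM

From v = Vmax[S]/(Km+[S]), Km = [S](Vmax − v)/v.
Km = 0.0455 × (2.01 − 0.934) / 0.934 = 0.04896/0.934 = 0.0524 µM.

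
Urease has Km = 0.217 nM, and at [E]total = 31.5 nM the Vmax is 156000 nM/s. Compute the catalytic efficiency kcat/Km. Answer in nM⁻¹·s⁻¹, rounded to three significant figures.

22800 nM⁻¹·s⁻¹

kcat = Vmax/[E]total = 156000/31.5 = 4950 s⁻¹.
kcat/Km = 4950/0.217 = 22800 nM⁻¹·s⁻¹.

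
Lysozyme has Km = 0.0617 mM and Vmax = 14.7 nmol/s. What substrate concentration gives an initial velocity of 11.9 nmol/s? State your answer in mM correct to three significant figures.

The required fractional saturation is v/Vmax = 11.9/14.7 = 0.8095.
Then [S]/(Km+[S]) = 0.8095 ⇒ [S] = 0.0617 × 0.8095/(1 − 0.8095) = 0.262 mM.

0.262 mM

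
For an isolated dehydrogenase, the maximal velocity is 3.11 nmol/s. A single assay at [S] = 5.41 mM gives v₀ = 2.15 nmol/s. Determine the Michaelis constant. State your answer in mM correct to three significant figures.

2.42 mM

From v = Vmax[S]/(Km+[S]), Km = [S](Vmax − v)/v.
Km = 5.41 × (3.11 − 2.15) / 2.15 = 5.194/2.15 = 2.42 mM.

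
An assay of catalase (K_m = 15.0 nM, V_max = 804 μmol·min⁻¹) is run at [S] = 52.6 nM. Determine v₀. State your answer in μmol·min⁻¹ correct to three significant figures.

626 μmol·min⁻¹

v = Vmax·[S]/(Km + [S]) = 804 × 52.6 / (15.0 + 52.6)
  = 42290 / 67.60 = 626 μmol·min⁻¹.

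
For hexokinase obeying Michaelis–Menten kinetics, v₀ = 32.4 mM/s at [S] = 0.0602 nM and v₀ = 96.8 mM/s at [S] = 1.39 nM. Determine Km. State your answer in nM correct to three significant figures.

From v = Vmax[S]/(Km+[S]), each point gives Vmax = v(Km+[S])/[S].
Equating: 32.4(Km+0.0602)/0.0602 = 96.8(Km+1.39)/1.39.
538.2·Km + 32.4 = 69.64·Km + 96.8, so (538.2 − 69.64)·Km = 96.8 − 32.4.
Km = 64.40/468.6 = 0.137 nM; then Vmax = 32.4(0.137+0.0602)/0.0602 = 106 mM/s.

0.137 nM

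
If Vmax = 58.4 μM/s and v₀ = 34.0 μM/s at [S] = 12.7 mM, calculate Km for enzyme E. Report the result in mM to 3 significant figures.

9.11 mM

v/Vmax = 34.0/58.4 = 0.5822 = [S]/(Km+[S]).
So Km + [S] = [S]/0.5822 = 21.81 mM, giving Km = 21.81 − 12.7 = 9.11 mM.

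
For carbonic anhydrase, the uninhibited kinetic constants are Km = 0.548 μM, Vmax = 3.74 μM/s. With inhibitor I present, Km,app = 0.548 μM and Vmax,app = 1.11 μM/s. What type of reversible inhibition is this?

noncompetitive

Vmax decreases (3.74 → 1.11 μM/s) while Km is unchanged — pure noncompetitive inhibition.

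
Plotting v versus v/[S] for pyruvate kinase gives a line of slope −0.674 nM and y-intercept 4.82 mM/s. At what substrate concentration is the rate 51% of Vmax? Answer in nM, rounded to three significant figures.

The Eadie–Hofstee slope gives Km = 0.674 nM (slope = −Km).
v/Vmax = [S]/(Km+[S]) = 0.51 ⇒ [S] = Km·0.51/(1−0.51) = 0.674 × 1.041 = 0.702 nM.

0.702 nM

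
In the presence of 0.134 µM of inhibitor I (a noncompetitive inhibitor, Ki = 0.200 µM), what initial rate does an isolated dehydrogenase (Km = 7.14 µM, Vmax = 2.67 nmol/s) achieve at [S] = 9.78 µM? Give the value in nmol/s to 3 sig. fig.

α = 1 + [I]/Ki = 1 + 0.134/0.200 = 1.670.
For a noncompetitive inhibitor, Vmax is reduced to Vmax/α while Km is unchanged: Km,app = 7.14 µM, Vmax,app = 1.60 nmol/s.
v = Vmax,app·[S]/(Km,app + [S]) = 1.60 × 9.78/(7.14 + 9.78) = 0.924 nmol/s.

0.924 nmol/s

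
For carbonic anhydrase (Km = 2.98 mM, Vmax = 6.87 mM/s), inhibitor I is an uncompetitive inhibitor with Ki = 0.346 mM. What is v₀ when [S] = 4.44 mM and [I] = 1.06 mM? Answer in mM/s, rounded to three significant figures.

With α = 1 + [I]/Ki = 1 + 1.06/0.346 = 4.064, the uncompetitive rate law is v = (Vmax/α)·[S] / (Km/α + [S]).
v = (6.87/4.064)×4.44 / (2.98/4.064 + 4.44) = 7.506/5.173 = 1.45 mM/s.

1.45 mM/s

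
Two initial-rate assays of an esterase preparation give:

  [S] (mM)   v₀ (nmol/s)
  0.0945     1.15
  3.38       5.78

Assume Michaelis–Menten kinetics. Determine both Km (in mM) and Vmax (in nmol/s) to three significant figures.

Km = 0.443 mM; Vmax = 6.54 nmol/s

In reciprocal form, 1/v = (Km/Vmax)·(1/[S]) + 1/Vmax. The two points give (1/[S], 1/v) = (10.58, 0.8696) and (0.2959, 0.1730).
Slope = (0.8696 − 0.1730)/(10.58 − 0.2959) = 0.06772; intercept = 0.8696 − 0.06772×10.58 = 0.1530.
Vmax = 1/intercept = 6.54 nmol/s; Km = slope × Vmax = 0.06772 × 6.54 = 0.443 mM.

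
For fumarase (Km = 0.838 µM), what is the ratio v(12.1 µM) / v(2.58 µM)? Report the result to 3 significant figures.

1.24

Since Vmax cancels, v₂/v₁ = [S]₂(Km+[S]₁) / [S]₁(Km+[S]₂).
= 12.1×(0.838+2.58) / (2.58×(0.838+12.1)) = 41.36/33.38 = 1.24.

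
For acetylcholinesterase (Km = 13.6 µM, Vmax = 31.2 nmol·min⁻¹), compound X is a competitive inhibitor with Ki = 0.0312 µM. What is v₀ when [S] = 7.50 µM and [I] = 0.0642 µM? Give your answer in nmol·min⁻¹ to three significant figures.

4.77 nmol·min⁻¹

α = 1 + [I]/Ki = 1 + 0.0642/0.0312 = 3.058.
For a competitive inhibitor, Vmax is unchanged and the apparent Km becomes α·Km: Km,app = 41.6 µM, Vmax,app = 31.2 nmol·min⁻¹.
v = Vmax,app·[S]/(Km,app + [S]) = 31.2 × 7.50/(41.6 + 7.50) = 4.77 nmol·min⁻¹.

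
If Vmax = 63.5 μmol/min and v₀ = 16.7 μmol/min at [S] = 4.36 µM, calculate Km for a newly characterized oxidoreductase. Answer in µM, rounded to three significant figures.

v/Vmax = 16.7/63.5 = 0.2630 = [S]/(Km+[S]).
So Km + [S] = [S]/0.2630 = 16.58 µM, giving Km = 16.58 − 4.36 = 12.2 µM.

12.2 µM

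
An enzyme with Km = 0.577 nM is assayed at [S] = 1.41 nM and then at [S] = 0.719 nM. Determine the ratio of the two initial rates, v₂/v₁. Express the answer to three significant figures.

0.782

The fractional saturations are [S]/(Km+[S]) = 1.41/1.987 = 0.7096 and 0.719/1.296 = 0.5548.
v₂/v₁ is just their ratio: 0.5548/0.7096 = 0.782.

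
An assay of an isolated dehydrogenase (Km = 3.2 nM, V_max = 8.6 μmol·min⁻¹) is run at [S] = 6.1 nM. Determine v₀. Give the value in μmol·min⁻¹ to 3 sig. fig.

5.64 μmol·min⁻¹

[S]/(Km+[S]) = 6.1/9.300 = 0.6559, the fractional saturation.
v = 0.6559 × Vmax = 0.6559 × 8.6 = 5.64 μmol·min⁻¹.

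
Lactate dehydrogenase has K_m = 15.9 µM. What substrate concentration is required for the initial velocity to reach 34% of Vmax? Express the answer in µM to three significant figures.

v/Vmax = [S]/(Km+[S]) = 0.34, so [S] = Km·0.34/(1 − 0.34) = 15.9 × 0.5152.
[S] = 8.19 µM.

8.19 µM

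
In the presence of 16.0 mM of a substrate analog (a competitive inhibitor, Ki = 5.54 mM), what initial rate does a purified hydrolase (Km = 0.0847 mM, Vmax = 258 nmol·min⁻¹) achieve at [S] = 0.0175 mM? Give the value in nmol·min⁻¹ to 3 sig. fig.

α = 1 + [I]/Ki = 1 + 16.0/5.54 = 3.888.
For a competitive inhibitor, Vmax is unchanged and the apparent Km becomes α·Km: Km,app = 0.329 mM, Vmax,app = 258 nmol·min⁻¹.
v = Vmax,app·[S]/(Km,app + [S]) = 258 × 0.0175/(0.329 + 0.0175) = 13.0 nmol·min⁻¹.

13.0 nmol·min⁻¹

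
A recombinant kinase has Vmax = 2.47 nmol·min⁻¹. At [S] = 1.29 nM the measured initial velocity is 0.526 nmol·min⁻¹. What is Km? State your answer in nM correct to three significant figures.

4.77 nM

From v = Vmax[S]/(Km+[S]), Km = [S](Vmax − v)/v.
Km = 1.29 × (2.47 − 0.526) / 0.526 = 2.508/0.526 = 4.77 nM.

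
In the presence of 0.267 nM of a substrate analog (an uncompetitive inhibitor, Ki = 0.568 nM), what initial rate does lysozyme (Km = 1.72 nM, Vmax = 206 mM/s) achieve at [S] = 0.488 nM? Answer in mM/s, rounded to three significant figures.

41.2 mM/s

α = 1 + [I]/Ki = 1 + 0.267/0.568 = 1.470.
For an uncompetitive inhibitor, both parameters are divided by α, giving Vmax/α and Km/α: Km,app = 1.17 nM, Vmax,app = 140 mM/s.
v = Vmax,app·[S]/(Km,app + [S]) = 140 × 0.488/(1.17 + 0.488) = 41.2 mM/s.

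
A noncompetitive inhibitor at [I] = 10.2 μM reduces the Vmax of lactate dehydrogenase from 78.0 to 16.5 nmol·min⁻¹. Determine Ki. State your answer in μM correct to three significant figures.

Noncompetitive: Vmax,app = Vmax/α with α = 1 + [I]/Ki.
α = Vmax/Vmax,app = 78.0/16.5 = 4.727.
Since α = 1 + [I]/Ki, [I]/Ki = 4.727 − 1 = 3.727 and Ki = 10.2/3.727 = 2.74 μM.

2.74 μM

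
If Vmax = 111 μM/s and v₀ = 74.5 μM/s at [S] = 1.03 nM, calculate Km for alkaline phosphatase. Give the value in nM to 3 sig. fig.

From v = Vmax[S]/(Km+[S]), Km = [S](Vmax − v)/v.
Km = 1.03 × (111 − 74.5) / 74.5 = 37.60/74.5 = 0.505 nM.

0.505 nM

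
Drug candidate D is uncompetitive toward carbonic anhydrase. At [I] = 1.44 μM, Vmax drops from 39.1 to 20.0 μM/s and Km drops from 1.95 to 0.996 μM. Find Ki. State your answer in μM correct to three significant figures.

Uncompetitive: Vmax,app = Vmax/α (and Km,app = Km/α) with α = 1 + [I]/Ki.
α = Vmax/Vmax,app = 39.1/20.0 = 1.955.
Since α = 1 + [I]/Ki, [I]/Ki = 1.955 − 1 = 0.9550 and Ki = 1.44/0.9550 = 1.51 μM.

1.51 μM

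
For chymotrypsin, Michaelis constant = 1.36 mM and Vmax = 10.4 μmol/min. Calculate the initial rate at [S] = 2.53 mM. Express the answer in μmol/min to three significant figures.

6.76 μmol/min

v = Vmax·[S]/(Km + [S]) = 10.4 × 2.53 / (1.36 + 2.53)
  = 26.31 / 3.890 = 6.76 μmol/min.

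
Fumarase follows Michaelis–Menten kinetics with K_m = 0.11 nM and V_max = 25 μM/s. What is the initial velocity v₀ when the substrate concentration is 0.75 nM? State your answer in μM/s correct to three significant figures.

21.8 μM/s

v = Vmax·[S]/(Km + [S]) = 25 × 0.75 / (0.11 + 0.75)
  = 18.75 / 0.8600 = 21.8 μM/s.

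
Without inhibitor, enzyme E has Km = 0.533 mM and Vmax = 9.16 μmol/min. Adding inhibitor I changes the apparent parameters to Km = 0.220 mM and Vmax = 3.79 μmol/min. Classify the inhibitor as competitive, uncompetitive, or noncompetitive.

Both Km and Vmax decrease by the same factor (~2.42-fold) — characteristic of uncompetitive inhibition.

uncompetitive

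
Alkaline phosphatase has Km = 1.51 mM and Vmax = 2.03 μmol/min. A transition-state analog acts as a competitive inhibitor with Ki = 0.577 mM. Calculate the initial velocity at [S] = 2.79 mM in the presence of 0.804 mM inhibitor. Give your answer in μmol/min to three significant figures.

α = 1 + [I]/Ki = 1 + 0.804/0.577 = 2.393.
For a competitive inhibitor, Vmax is unchanged and the apparent Km becomes α·Km: Km,app = 3.61 mM, Vmax,app = 2.03 μmol/min.
v = Vmax,app·[S]/(Km,app + [S]) = 2.03 × 2.79/(3.61 + 2.79) = 0.884 μmol/min.

0.884 μmol/min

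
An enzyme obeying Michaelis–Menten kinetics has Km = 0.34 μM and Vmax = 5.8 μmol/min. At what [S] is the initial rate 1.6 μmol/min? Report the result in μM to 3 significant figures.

Rearranging v = Vmax[S]/(Km+[S]) gives [S] = Km·v/(Vmax − v).
[S] = 0.34 × 1.6 / (5.8 − 1.6) = 0.5440/4.200 = 0.130 μM.

0.130 μM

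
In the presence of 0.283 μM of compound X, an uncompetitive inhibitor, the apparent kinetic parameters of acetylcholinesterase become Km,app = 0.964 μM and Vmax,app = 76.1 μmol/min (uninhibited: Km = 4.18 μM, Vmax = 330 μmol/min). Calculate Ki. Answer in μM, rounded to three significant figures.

0.0848 μM

Uncompetitive: Vmax,app = Vmax/α (and Km,app = Km/α) with α = 1 + [I]/Ki.
α = Vmax/Vmax,app = 330/76.1 = 4.336.
Ki = [I]/(α − 1) = 0.283/3.336 = 0.0848 μM.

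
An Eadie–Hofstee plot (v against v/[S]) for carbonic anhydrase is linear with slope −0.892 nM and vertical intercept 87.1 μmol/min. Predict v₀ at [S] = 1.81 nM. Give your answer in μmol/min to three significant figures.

58.3 μmol/min

In the Eadie–Hofstee form v = Vmax − Km·(v/[S]), the slope is −Km and the intercept is Vmax, so Km = 0.892 nM and Vmax = 87.1 μmol/min.
v = 87.1 × 1.81/(0.892 + 1.81) = 58.3 μmol/min.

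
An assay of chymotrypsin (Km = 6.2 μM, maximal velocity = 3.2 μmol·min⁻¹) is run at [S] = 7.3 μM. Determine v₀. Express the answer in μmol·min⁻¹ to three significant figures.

1.73 μmol·min⁻¹

[S]/(Km+[S]) = 7.3/13.50 = 0.5407, the fractional saturation.
v = 0.5407 × Vmax = 0.5407 × 3.2 = 1.73 μmol·min⁻¹.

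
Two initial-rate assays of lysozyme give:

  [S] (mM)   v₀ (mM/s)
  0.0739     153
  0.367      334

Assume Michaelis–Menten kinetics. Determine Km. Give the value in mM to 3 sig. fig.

From v = Vmax[S]/(Km+[S]), each point gives Vmax = v(Km+[S])/[S].
Equating: 153(Km+0.0739)/0.0739 = 334(Km+0.367)/0.367.
2070·Km + 153 = 910.1·Km + 334, so (2070 − 910.1)·Km = 334 − 153.
Km = 181.0/1160 = 0.156 mM; then Vmax = 153(0.156+0.0739)/0.0739 = 476 mM/s.

0.156 mM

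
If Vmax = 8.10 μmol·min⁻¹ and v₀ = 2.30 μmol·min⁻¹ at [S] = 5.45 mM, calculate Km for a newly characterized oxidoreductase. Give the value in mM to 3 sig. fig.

13.7 mM

From v = Vmax[S]/(Km+[S]), Km = [S](Vmax − v)/v.
Km = 5.45 × (8.10 − 2.30) / 2.30 = 31.61/2.30 = 13.7 mM.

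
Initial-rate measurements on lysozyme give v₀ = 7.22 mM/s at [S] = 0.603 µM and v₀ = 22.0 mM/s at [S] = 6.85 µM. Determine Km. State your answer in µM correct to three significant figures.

1.69 µM

From v = Vmax[S]/(Km+[S]), each point gives Vmax = v(Km+[S])/[S].
Equating: 7.22(Km+0.603)/0.603 = 22.0(Km+6.85)/6.85.
11.97·Km + 7.22 = 3.212·Km + 22.0, so (11.97 − 3.212)·Km = 22.0 − 7.22.
Km = 14.78/8.762 = 1.69 µM; then Vmax = 7.22(1.69+0.603)/0.603 = 27.4 mM/s.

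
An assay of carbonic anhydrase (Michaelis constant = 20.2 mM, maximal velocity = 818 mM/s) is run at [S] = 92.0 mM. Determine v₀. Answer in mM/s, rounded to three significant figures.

671 mM/s

v = Vmax·[S]/(Km + [S]) = 818 × 92.0 / (20.2 + 92.0)
  = 75260 / 112.2 = 671 mM/s.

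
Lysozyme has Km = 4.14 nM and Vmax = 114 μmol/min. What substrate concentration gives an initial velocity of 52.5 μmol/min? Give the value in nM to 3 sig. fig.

Rearranging v = Vmax[S]/(Km+[S]) gives [S] = Km·v/(Vmax − v).
[S] = 4.14 × 52.5 / (114 − 52.5) = 217.4/61.50 = 3.53 nM.

3.53 nM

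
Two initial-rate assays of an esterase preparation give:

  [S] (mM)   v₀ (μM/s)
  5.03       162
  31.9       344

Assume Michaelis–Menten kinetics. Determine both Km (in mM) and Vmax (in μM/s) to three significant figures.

From v = Vmax[S]/(Km+[S]), each point gives Vmax = v(Km+[S])/[S].
Equating: 162(Km+5.03)/5.03 = 344(Km+31.9)/31.9.
32.21·Km + 162 = 10.78·Km + 344, so (32.21 − 10.78)·Km = 344 − 162.
Km = 182.0/21.42 = 8.50 mM; then Vmax = 162(8.50+5.03)/5.03 = 436 μM/s.

Km = 8.50 mM; Vmax = 436 μM/s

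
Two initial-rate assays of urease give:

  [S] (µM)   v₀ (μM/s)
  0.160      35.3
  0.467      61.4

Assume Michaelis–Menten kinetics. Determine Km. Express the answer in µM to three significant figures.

0.293 µM

From v = Vmax[S]/(Km+[S]), each point gives Vmax = v(Km+[S])/[S].
Equating: 35.3(Km+0.160)/0.160 = 61.4(Km+0.467)/0.467.
220.6·Km + 35.3 = 131.5·Km + 61.4, so (220.6 − 131.5)·Km = 61.4 − 35.3.
Km = 26.10/89.15 = 0.293 µM; then Vmax = 35.3(0.293+0.160)/0.160 = 99.9 μM/s.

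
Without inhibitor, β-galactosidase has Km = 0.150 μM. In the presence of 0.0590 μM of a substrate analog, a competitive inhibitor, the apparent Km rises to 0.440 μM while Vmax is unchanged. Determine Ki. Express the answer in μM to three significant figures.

0.0305 μM

Competitive: Km,app = α·Km with α = 1 + [I]/Ki.
α = Km,app/Km = 0.440/0.150 = 2.933.
Ki = [I]/(α − 1) = 0.0590/1.933 = 0.0305 μM.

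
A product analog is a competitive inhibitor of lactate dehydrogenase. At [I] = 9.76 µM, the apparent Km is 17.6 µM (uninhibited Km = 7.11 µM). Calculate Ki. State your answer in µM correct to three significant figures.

6.62 µM

Competitive: Km,app = α·Km with α = 1 + [I]/Ki.
α = Km,app/Km = 17.6/7.11 = 2.475.
Since α = 1 + [I]/Ki, [I]/Ki = 2.475 − 1 = 1.475 and Ki = 9.76/1.475 = 6.62 µM.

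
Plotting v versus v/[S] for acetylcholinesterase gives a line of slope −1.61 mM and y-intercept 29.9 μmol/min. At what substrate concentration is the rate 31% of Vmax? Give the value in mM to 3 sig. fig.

0.723 mM

The Eadie–Hofstee slope gives Km = 1.61 mM (slope = −Km).
v/Vmax = [S]/(Km+[S]) = 0.31 ⇒ [S] = Km·0.31/(1−0.31) = 1.61 × 0.4493 = 0.723 mM.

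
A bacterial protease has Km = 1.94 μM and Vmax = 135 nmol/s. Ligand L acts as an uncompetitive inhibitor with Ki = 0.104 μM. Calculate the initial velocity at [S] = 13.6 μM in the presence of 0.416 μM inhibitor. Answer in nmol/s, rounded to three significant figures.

26.3 nmol/s

α = 1 + [I]/Ki = 1 + 0.416/0.104 = 5.000.
For an uncompetitive inhibitor, both parameters are divided by α, giving Vmax/α and Km/α: Km,app = 0.388 μM, Vmax,app = 27.0 nmol/s.
v = Vmax,app·[S]/(Km,app + [S]) = 27.0 × 13.6/(0.388 + 13.6) = 26.3 nmol/s.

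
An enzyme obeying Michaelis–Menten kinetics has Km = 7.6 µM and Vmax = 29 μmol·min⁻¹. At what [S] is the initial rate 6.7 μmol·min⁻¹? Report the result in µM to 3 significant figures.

2.28 µM

Rearranging v = Vmax[S]/(Km+[S]) gives [S] = Km·v/(Vmax − v).
[S] = 7.6 × 6.7 / (29 − 6.7) = 50.92/22.30 = 2.28 µM.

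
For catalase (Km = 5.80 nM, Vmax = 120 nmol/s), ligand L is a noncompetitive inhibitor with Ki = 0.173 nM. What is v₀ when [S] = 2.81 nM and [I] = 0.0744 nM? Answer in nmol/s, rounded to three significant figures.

27.4 nmol/s

α = 1 + [I]/Ki = 1 + 0.0744/0.173 = 1.430.
For a noncompetitive inhibitor, Vmax is reduced to Vmax/α while Km is unchanged: Km,app = 5.80 nM, Vmax,app = 83.9 nmol/s.
v = Vmax,app·[S]/(Km,app + [S]) = 83.9 × 2.81/(5.80 + 2.81) = 27.4 nmol/s.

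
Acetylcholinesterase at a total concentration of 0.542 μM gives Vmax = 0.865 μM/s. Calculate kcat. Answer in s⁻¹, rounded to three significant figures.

1.60 s⁻¹

kcat = Vmax/[E]total = 0.865 μM/s / 0.542 μM = 1.60 s⁻¹.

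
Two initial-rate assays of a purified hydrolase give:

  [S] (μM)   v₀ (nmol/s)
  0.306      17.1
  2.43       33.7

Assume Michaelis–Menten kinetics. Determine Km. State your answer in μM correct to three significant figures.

0.395 μM

In reciprocal form, 1/v = (Km/Vmax)·(1/[S]) + 1/Vmax. The two points give (1/[S], 1/v) = (3.268, 0.05848) and (0.4115, 0.02967).
Slope = (0.05848 − 0.02967)/(3.268 − 0.4115) = 0.01008; intercept = 0.05848 − 0.01008×3.268 = 0.02552.
Vmax = 1/intercept = 39.2 nmol/s; Km = slope × Vmax = 0.01008 × 39.2 = 0.395 μM.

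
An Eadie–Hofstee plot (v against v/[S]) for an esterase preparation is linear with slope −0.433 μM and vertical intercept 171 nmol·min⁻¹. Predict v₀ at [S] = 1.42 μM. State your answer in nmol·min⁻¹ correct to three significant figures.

131 nmol·min⁻¹

In the Eadie–Hofstee form v = Vmax − Km·(v/[S]), the slope is −Km and the intercept is Vmax, so Km = 0.433 μM and Vmax = 171 nmol·min⁻¹.
v = 171 × 1.42/(0.433 + 1.42) = 131 nmol·min⁻¹.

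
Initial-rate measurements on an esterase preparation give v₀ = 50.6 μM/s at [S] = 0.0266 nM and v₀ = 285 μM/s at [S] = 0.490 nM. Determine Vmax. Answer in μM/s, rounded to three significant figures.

388 μM/s

In reciprocal form, 1/v = (Km/Vmax)·(1/[S]) + 1/Vmax. The two points give (1/[S], 1/v) = (37.59, 0.01976) and (2.041, 0.003509).
Slope = (0.01976 − 0.003509)/(37.59 − 2.041) = 0.0004572; intercept = 0.01976 − 0.0004572×37.59 = 0.002576.
Vmax = 1/intercept = 388 μM/s; Km = slope × Vmax = 0.0004572 × 388 = 0.177 nM.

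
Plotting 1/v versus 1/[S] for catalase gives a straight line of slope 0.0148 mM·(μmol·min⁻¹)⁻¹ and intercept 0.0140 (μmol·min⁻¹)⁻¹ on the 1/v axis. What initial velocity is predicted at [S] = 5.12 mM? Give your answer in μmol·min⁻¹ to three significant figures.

The y-intercept is 1/Vmax, so Vmax = 1/0.0140 = 71.4 μmol·min⁻¹.
The slope is Km/Vmax, so Km = 0.0148 × 71.4 = 1.06 mM.
Then v = 71.4 × 5.12/(1.06 + 5.12) = 59.2 μmol·min⁻¹.

59.2 μmol·min⁻¹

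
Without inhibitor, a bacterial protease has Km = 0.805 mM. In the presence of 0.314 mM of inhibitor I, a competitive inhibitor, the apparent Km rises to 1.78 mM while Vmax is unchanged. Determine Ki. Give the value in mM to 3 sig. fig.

Competitive: Km,app = α·Km with α = 1 + [I]/Ki.
α = Km,app/Km = 1.78/0.805 = 2.211.
Ki = [I]/(α − 1) = 0.314/1.211 = 0.259 mM.

0.259 mM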